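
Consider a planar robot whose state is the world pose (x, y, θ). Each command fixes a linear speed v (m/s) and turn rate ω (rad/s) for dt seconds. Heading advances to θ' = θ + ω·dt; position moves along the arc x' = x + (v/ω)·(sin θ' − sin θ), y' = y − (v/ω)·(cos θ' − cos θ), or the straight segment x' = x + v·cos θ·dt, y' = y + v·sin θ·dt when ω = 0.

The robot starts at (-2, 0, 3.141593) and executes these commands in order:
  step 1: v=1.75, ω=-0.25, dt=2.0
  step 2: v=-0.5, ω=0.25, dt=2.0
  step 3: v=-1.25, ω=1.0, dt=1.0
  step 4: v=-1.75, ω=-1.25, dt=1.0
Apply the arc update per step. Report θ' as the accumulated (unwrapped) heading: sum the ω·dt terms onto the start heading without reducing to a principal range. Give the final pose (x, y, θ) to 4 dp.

step 1: θ'=2.6416 (R=-7.0000) → pose (-5.3560, 0.8569, 2.6416)
step 2: θ'=3.1416 (R=-2.0000) → pose (-4.3971, 0.6121, 3.1416)
step 3: θ'=4.1416 (R=-1.2500) → pose (-3.3453, 1.1867, 4.1416)
step 4: θ'=2.8916 (R=1.4000) → pose (-1.8209, 1.7868, 2.8916)

(-1.8209, 1.7868, 2.8916)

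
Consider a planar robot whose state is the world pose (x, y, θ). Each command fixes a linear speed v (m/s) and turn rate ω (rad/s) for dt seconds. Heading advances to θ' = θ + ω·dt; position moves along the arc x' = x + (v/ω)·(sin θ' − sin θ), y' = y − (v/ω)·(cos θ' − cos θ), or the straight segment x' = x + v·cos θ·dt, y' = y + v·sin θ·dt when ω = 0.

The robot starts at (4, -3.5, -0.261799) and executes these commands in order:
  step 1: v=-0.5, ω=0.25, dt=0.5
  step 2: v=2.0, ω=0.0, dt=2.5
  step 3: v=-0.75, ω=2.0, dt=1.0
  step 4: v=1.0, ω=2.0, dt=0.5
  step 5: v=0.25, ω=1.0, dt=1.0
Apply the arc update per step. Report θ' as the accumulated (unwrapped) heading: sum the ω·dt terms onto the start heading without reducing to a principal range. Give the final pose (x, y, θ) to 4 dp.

(7.7230, -4.3281, 3.8632)

step 1: θ'=-0.1368 (R=-2.0000) → pose (3.7551, -3.4505, -0.1368)
step 2: θ'=-0.1368 (straight) → pose (8.7084, -4.1324, -0.1368)
step 3: θ'=1.8632 (R=-0.3750) → pose (8.2982, -4.6120, 1.8632)
step 4: θ'=2.8632 (R=0.5000) → pose (7.9568, -4.2754, 2.8632)
step 5: θ'=3.8632 (R=0.2500) → pose (7.7230, -4.3281, 3.8632)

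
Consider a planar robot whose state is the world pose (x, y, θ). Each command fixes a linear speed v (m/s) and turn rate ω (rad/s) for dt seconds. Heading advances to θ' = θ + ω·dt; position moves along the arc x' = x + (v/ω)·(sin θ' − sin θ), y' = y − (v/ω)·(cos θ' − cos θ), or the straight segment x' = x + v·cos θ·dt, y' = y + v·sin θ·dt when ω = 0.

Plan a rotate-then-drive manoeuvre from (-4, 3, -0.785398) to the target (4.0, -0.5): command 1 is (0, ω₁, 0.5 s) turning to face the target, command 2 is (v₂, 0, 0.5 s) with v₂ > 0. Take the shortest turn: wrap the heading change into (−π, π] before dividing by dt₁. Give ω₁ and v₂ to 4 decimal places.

ω₁ = 0.7460, v₂ = 17.4642

heading to target = atan2(-0.5−3, 4−-4) = -0.4124
Δθ = wrap(-0.4124 − -0.7854) = 0.3730; ω₁ = Δθ/dt₁ = 0.7460
distance = √((4−-4)² + (-0.5−3)²) = 8.7321; v₂ = distance/dt₂ = 17.4642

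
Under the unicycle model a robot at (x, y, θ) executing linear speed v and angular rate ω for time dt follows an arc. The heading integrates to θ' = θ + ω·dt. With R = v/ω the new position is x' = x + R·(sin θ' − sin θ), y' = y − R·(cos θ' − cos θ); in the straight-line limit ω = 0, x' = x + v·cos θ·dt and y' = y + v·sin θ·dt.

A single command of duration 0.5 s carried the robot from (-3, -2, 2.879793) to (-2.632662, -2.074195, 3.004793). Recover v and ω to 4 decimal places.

v = -0.7500, ω = 0.2500

Δθ = 3.004793 − 2.879793 = 0.125000
ω = Δθ/dt = 0.125000/0.5 = 0.2500
R = Δx/(sin θ' − sin θ) = -3.0000
v = R·ω = -3.0000·0.2500 = -0.7500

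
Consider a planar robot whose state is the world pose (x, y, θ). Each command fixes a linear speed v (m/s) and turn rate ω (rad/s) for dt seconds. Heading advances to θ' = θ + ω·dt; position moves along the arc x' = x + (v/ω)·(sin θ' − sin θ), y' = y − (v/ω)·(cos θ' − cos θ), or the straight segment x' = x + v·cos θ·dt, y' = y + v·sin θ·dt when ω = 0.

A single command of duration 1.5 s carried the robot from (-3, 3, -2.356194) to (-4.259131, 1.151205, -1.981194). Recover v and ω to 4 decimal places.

v = 1.5000, ω = 0.2500

Δθ = -1.981194 − -2.356194 = 0.375000
ω = Δθ/dt = 0.375000/1.5 = 0.2500
R = −Δy/(cos θ' − cos θ) = 6.0000
v = R·ω = 6.0000·0.2500 = 1.5000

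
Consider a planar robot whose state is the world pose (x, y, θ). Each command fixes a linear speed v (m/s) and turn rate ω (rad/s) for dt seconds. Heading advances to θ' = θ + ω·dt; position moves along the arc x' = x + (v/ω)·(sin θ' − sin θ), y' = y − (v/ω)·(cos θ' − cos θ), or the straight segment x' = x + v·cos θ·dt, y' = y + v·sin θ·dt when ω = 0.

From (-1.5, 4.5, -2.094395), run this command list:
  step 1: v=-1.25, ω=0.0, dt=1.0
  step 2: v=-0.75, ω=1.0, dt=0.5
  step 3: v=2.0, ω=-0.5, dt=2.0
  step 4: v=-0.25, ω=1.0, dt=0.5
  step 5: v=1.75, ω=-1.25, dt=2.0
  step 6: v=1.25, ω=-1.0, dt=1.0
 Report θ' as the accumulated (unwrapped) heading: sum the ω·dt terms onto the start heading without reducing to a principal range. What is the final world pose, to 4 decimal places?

(-4.7619, 4.3541, -5.5944)

step 1: θ'=-2.0944 (straight) → pose (-0.8750, 5.5825, -2.0944)
step 2: θ'=-1.5944 (R=-0.7500) → pose (-0.7747, 5.9398, -1.5944)
step 3: θ'=-2.5944 (R=-4.0000) → pose (-2.6924, 2.6183, -2.5944)
step 4: θ'=-2.0944 (R=-0.2500) → pose (-2.6060, 2.7068, -2.0944)
step 5: θ'=-4.5944 (R=-1.4000) → pose (-5.2087, 3.2420, -4.5944)
step 6: θ'=-5.5944 (R=-1.2500) → pose (-4.7619, 4.3541, -5.5944)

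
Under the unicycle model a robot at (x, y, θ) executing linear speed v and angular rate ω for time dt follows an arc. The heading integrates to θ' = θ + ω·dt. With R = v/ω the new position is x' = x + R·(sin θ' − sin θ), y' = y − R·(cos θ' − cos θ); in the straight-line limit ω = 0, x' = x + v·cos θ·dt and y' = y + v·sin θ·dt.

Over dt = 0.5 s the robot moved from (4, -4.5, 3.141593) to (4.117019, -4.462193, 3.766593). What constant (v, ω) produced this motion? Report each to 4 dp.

v = -0.2500, ω = 1.2500

Δθ = 3.766593 − 3.141593 = 0.625000
ω = Δθ/dt = 0.625000/0.5 = 1.2500
R = Δx/(sin θ' − sin θ) = -0.2000
v = R·ω = -0.2000·1.2500 = -0.2500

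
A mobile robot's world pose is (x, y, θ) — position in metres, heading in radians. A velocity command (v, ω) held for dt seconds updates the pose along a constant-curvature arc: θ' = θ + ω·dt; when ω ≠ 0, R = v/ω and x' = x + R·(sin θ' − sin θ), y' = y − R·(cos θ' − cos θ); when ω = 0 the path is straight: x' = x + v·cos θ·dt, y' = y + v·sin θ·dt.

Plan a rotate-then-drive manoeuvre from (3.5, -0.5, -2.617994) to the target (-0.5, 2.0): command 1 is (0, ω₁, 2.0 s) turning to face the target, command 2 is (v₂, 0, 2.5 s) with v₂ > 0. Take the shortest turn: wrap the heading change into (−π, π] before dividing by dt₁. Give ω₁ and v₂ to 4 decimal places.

ω₁ = -0.5411, v₂ = 1.8868

heading to target = atan2(2−-0.5, -0.5−3.5) = 2.5830
Δθ = wrap(2.5830 − -2.6180) = -1.0822; ω₁ = Δθ/dt₁ = -0.5411
distance = √((-0.5−3.5)² + (2−-0.5)²) = 4.7170; v₂ = distance/dt₂ = 1.8868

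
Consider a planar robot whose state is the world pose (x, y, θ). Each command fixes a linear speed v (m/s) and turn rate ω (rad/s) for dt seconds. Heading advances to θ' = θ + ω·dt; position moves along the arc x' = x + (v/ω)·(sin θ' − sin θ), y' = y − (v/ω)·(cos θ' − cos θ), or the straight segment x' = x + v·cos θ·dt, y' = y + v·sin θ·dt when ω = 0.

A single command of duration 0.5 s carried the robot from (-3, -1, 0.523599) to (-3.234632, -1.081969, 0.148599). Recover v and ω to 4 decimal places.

v = -0.5000, ω = -0.7500

Δθ = 0.148599 − 0.523599 = -0.375000
ω = Δθ/dt = -0.375000/0.5 = -0.7500
R = Δx/(sin θ' − sin θ) = 0.6667
v = R·ω = 0.6667·-0.7500 = -0.5000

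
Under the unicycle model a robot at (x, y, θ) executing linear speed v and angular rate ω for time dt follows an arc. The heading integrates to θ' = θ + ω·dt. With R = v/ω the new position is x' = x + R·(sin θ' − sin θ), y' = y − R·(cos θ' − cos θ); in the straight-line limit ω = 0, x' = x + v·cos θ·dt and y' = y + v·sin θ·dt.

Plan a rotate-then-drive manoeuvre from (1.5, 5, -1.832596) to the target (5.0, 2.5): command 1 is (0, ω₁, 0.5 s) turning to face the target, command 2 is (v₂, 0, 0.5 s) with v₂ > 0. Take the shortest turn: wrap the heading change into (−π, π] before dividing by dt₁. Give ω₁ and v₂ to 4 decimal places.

heading to target = atan2(2.5−5, 5−1.5) = -0.6202
Δθ = wrap(-0.6202 − -1.8326) = 1.2123; ω₁ = Δθ/dt₁ = 2.4247
distance = √((5−1.5)² + (2.5−5)²) = 4.3012; v₂ = distance/dt₂ = 8.6023

ω₁ = 2.4247, v₂ = 8.6023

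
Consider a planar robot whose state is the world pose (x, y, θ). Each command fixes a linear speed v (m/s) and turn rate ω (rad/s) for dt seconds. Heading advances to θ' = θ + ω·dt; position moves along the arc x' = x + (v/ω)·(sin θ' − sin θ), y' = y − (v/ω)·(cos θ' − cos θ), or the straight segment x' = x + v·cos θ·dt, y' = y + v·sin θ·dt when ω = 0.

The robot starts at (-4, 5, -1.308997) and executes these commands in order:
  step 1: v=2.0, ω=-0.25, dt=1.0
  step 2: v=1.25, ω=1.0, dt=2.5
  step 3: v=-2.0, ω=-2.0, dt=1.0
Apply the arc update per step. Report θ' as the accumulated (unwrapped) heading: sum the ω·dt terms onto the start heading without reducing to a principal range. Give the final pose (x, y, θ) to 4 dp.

(-3.1479, 2.4016, -1.0590)

step 1: θ'=-1.5590 (R=-8.0000) → pose (-3.7280, 3.0238, -1.5590)
step 2: θ'=0.9410 (R=1.2500) → pose (-1.4679, 2.3024, 0.9410)
step 3: θ'=-1.0590 (R=1.0000) → pose (-3.1479, 2.4016, -1.0590)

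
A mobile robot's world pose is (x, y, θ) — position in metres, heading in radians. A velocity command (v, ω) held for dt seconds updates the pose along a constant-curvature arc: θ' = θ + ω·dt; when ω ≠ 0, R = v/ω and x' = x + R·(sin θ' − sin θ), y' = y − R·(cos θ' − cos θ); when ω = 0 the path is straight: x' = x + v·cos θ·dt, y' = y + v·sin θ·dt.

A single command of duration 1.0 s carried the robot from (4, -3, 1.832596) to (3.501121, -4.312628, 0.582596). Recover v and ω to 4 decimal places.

Δθ = 0.582596 − 1.832596 = -1.250000
ω = Δθ/dt = -1.250000/1.0 = -1.2500
R = −Δy/(cos θ' − cos θ) = 1.2000
v = R·ω = 1.2000·-1.2500 = -1.5000

v = -1.5000, ω = -1.2500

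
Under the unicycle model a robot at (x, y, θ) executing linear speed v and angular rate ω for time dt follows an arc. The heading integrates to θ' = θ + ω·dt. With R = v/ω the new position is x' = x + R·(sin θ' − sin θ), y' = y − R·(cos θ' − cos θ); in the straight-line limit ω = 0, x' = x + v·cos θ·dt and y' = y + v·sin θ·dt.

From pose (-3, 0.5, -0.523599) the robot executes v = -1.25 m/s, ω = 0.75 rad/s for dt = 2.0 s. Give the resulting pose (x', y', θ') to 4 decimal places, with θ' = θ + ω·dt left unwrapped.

(-5.2141, -0.0100, 0.9764)

θ' = -0.5236 + 0.75·2.0 = 0.9764
R = v/ω = -1.25/0.75 = -1.6667
x' = -3 + -1.6667·(sin 0.9764 − sin -0.5236) = -5.2141
y' = 0.5 − -1.6667·(cos 0.9764 − cos -0.5236) = -0.0100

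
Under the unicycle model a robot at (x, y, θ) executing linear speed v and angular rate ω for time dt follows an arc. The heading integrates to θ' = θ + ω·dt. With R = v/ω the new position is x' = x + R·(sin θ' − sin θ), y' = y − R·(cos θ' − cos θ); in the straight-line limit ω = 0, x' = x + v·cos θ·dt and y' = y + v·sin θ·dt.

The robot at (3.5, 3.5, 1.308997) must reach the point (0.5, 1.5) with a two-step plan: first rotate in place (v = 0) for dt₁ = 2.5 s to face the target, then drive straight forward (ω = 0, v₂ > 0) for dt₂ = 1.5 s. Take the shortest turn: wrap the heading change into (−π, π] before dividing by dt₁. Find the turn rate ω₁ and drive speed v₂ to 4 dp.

ω₁ = 0.9682, v₂ = 2.4037

heading to target = atan2(1.5−3.5, 0.5−3.5) = -2.5536
Δθ = wrap(-2.5536 − 1.3090) = 2.4206; ω₁ = Δθ/dt₁ = 0.9682
distance = √((0.5−3.5)² + (1.5−3.5)²) = 3.6056; v₂ = distance/dt₂ = 2.4037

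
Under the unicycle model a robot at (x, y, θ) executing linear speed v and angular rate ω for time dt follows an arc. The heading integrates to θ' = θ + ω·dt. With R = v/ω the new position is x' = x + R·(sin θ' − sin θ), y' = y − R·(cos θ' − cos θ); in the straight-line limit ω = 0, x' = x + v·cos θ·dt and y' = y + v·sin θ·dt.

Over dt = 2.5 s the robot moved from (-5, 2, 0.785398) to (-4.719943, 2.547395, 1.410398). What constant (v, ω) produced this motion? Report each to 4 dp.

v = 0.2500, ω = 0.2500

Δθ = 1.410398 − 0.785398 = 0.625000
ω = Δθ/dt = 0.625000/2.5 = 0.2500
R = −Δy/(cos θ' − cos θ) = 1.0000
v = R·ω = 1.0000·0.2500 = 0.2500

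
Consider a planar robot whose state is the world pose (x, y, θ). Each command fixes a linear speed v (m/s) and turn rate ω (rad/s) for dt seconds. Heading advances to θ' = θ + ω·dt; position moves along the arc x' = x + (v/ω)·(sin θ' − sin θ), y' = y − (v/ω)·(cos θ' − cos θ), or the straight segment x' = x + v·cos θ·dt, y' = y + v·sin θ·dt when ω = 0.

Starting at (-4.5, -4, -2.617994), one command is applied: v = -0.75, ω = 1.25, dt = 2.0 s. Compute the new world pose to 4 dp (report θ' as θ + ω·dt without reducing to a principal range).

(-4.7294, -2.8846, -0.1180)

θ' = -2.6180 + 1.25·2.0 = -0.1180
R = v/ω = -0.75/1.25 = -0.6000
x' = -4.5 + -0.6000·(sin -0.1180 − sin -2.6180) = -4.7294
y' = -4 − -0.6000·(cos -0.1180 − cos -2.6180) = -2.8846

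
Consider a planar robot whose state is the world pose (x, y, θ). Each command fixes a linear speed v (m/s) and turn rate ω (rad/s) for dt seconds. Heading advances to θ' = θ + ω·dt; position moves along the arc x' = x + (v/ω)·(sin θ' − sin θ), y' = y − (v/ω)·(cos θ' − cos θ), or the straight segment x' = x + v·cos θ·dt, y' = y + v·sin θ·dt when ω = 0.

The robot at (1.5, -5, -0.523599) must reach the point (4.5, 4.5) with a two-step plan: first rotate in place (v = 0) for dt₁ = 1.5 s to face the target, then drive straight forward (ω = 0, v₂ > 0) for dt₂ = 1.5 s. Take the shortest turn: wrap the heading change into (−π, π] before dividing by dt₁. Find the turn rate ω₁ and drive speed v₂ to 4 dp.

heading to target = atan2(4.5−-5, 4.5−1.5) = 1.2649
Δθ = wrap(1.2649 − -0.5236) = 1.7885; ω₁ = Δθ/dt₁ = 1.1923
distance = √((4.5−1.5)² + (4.5−-5)²) = 9.9624; v₂ = distance/dt₂ = 6.6416

ω₁ = 1.1923, v₂ = 6.6416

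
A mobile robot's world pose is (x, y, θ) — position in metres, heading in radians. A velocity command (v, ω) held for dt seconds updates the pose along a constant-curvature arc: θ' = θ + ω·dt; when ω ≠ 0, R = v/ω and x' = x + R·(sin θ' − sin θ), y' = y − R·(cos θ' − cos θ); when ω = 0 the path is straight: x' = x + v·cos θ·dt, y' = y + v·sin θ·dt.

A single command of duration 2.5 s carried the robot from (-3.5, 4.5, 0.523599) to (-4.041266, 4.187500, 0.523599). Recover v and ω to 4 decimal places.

Δθ = 0.523599 − 0.523599 = 0.000000
ω = Δθ/dt = 0.000000/2.5 = 0.0000
ω = 0 → v = (Δx·cos θ + Δy·sin θ)/dt = -0.2500

v = -0.2500, ω = 0.0000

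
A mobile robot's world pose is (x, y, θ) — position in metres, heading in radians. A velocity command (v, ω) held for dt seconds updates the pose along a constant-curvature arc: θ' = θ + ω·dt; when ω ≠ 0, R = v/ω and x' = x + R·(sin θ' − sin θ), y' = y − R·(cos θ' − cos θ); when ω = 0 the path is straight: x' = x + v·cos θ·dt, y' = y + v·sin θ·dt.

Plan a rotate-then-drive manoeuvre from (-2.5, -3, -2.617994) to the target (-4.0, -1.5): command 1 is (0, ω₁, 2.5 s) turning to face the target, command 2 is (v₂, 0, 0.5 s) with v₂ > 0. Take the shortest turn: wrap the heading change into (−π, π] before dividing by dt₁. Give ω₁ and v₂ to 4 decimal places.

heading to target = atan2(-1.5−-3, -4−-2.5) = 2.3562
Δθ = wrap(2.3562 − -2.6180) = -1.3090; ω₁ = Δθ/dt₁ = -0.5236
distance = √((-4−-2.5)² + (-1.5−-3)²) = 2.1213; v₂ = distance/dt₂ = 4.2426

ω₁ = -0.5236, v₂ = 4.2426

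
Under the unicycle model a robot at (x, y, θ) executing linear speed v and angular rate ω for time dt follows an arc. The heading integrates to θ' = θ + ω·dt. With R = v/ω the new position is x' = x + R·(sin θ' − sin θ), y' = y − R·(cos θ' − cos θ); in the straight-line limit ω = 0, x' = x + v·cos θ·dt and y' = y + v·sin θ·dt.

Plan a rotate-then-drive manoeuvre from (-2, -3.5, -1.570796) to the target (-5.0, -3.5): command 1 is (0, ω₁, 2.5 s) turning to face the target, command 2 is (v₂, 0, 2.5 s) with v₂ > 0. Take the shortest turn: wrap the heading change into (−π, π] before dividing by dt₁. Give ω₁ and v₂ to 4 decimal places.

heading to target = atan2(-3.5−-3.5, -5−-2) = 3.1416
Δθ = wrap(3.1416 − -1.5708) = -1.5708; ω₁ = Δθ/dt₁ = -0.6283
distance = √((-5−-2)² + (-3.5−-3.5)²) = 3.0000; v₂ = distance/dt₂ = 1.2000

ω₁ = -0.6283, v₂ = 1.2000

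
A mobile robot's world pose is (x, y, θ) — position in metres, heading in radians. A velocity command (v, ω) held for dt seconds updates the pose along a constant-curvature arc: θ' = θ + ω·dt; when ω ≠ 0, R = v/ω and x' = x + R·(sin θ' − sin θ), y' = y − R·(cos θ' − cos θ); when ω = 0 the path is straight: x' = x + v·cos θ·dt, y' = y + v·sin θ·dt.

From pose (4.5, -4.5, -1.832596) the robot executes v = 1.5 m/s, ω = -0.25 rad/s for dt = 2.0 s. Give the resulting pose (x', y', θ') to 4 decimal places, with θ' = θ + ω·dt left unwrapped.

(3.0460, -7.0884, -2.3326)

θ' = -1.8326 + -0.25·2.0 = -2.3326
R = v/ω = 1.5/-0.25 = -6.0000
x' = 4.5 + -6.0000·(sin -2.3326 − sin -1.8326) = 3.0460
y' = -4.5 − -6.0000·(cos -2.3326 − cos -1.8326) = -7.0884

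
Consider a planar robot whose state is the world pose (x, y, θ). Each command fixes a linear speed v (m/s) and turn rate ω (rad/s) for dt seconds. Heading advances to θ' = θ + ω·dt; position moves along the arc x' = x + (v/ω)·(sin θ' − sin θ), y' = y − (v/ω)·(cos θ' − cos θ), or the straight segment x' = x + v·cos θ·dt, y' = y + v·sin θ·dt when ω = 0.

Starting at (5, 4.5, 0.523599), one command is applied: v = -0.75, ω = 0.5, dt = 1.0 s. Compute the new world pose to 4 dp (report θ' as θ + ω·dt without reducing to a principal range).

(4.4690, 3.9814, 1.0236)

θ' = 0.5236 + 0.5·1.0 = 1.0236
R = v/ω = -0.75/0.5 = -1.5000
x' = 5 + -1.5000·(sin 1.0236 − sin 0.5236) = 4.4690
y' = 4.5 − -1.5000·(cos 1.0236 − cos 0.5236) = 3.9814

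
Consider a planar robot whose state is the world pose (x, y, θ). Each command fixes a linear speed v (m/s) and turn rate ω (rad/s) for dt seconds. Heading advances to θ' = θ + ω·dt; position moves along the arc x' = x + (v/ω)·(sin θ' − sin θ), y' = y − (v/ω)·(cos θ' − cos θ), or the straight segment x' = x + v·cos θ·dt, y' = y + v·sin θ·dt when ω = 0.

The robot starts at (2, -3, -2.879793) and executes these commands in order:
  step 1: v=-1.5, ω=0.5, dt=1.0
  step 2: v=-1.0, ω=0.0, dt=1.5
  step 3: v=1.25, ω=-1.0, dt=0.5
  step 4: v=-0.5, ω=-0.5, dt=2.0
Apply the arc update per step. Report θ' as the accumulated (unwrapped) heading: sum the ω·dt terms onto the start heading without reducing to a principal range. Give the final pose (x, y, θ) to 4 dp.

(4.7721, -1.7668, -3.8798)

step 1: θ'=-2.3798 (R=-3.0000) → pose (3.2942, -2.2730, -2.3798)
step 2: θ'=-2.3798 (straight) → pose (4.3796, -1.2377, -2.3798)
step 3: θ'=-2.8798 (R=-1.2500) → pose (3.8404, -1.5406, -2.8798)
step 4: θ'=-3.8798 (R=1.0000) → pose (4.7721, -1.7668, -3.8798)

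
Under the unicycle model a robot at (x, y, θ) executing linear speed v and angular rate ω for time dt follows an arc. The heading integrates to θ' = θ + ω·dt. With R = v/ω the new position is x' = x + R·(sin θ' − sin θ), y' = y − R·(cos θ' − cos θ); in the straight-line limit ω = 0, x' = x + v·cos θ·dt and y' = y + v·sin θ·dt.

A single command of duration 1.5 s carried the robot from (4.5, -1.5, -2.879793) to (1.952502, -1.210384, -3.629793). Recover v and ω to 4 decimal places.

Δθ = -3.629793 − -2.879793 = -0.750000
ω = Δθ/dt = -0.750000/1.5 = -0.5000
R = Δx/(sin θ' − sin θ) = -3.5000
v = R·ω = -3.5000·-0.5000 = 1.7500

v = 1.7500, ω = -0.5000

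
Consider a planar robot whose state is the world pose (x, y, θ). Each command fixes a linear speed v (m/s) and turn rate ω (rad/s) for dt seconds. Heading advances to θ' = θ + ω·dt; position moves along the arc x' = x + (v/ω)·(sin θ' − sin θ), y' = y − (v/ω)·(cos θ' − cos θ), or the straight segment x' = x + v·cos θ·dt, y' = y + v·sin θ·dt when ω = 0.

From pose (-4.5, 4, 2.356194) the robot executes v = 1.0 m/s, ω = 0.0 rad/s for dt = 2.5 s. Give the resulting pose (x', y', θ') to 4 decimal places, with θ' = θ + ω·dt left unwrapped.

θ' = 2.3562 + 0.0·2.5 = 2.3562
ω = 0 → straight: x' = -4.5 + 1.0·cos(2.3562)·2.5 = -6.2678
y' = 4 + 1.0·sin(2.3562)·2.5 = 5.7678

(-6.2678, 5.7678, 2.3562)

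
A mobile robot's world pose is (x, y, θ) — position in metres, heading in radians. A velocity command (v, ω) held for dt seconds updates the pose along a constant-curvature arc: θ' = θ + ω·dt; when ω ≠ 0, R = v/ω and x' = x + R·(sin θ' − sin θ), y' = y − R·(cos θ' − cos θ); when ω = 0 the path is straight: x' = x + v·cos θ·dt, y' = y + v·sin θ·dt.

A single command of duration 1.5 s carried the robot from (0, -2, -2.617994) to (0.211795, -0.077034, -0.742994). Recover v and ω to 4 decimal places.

v = -1.5000, ω = 1.2500

Δθ = -0.742994 − -2.617994 = 1.875000
ω = Δθ/dt = 1.875000/1.5 = 1.2500
R = −Δy/(cos θ' − cos θ) = -1.2000
v = R·ω = -1.2000·1.2500 = -1.5000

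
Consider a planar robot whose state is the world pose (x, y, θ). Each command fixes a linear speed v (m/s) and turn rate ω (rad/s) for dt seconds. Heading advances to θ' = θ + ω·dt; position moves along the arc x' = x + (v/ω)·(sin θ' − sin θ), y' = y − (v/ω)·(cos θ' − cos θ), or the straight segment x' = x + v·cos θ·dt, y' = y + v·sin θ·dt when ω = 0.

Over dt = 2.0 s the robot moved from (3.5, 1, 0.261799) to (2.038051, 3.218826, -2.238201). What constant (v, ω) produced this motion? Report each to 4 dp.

v = -1.7500, ω = -1.2500

Δθ = -2.238201 − 0.261799 = -2.500000
ω = Δθ/dt = -2.500000/2.0 = -1.2500
R = −Δy/(cos θ' − cos θ) = 1.4000
v = R·ω = 1.4000·-1.2500 = -1.7500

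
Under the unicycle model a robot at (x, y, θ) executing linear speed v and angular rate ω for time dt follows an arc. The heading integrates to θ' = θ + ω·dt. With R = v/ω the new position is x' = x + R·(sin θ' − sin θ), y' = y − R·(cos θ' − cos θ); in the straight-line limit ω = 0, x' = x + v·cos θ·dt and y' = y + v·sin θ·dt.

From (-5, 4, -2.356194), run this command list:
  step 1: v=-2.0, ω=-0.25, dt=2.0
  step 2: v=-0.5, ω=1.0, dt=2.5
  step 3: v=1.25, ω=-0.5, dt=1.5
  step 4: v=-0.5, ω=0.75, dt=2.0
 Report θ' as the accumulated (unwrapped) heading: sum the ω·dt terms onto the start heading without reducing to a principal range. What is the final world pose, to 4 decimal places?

step 1: θ'=-2.8562 (R=8.0000) → pose (-1.5955, 6.0195, -2.8562)
step 2: θ'=-0.3562 (R=-0.5000) → pose (-1.5619, 6.9679, -0.3562)
step 3: θ'=-1.1062 (R=-2.5000) → pose (-0.1987, 5.7450, -1.1062)
step 4: θ'=0.3938 (R=-0.6667) → pose (-1.0505, 6.0620, 0.3938)

(-1.0505, 6.0620, 0.3938)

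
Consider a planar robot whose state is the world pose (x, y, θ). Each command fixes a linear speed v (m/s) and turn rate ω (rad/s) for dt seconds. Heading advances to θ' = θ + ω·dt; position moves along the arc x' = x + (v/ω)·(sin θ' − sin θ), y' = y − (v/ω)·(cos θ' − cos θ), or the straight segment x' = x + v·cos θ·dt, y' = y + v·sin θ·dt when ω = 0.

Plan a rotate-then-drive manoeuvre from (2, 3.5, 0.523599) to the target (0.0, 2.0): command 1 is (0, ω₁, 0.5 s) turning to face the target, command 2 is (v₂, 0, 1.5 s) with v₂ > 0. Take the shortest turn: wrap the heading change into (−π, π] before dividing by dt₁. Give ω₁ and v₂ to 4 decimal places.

ω₁ = -6.0434, v₂ = 1.6667

heading to target = atan2(2−3.5, 0−2) = -2.4981
Δθ = wrap(-2.4981 − 0.5236) = -3.0217; ω₁ = Δθ/dt₁ = -6.0434
distance = √((0−2)² + (2−3.5)²) = 2.5000; v₂ = distance/dt₂ = 1.6667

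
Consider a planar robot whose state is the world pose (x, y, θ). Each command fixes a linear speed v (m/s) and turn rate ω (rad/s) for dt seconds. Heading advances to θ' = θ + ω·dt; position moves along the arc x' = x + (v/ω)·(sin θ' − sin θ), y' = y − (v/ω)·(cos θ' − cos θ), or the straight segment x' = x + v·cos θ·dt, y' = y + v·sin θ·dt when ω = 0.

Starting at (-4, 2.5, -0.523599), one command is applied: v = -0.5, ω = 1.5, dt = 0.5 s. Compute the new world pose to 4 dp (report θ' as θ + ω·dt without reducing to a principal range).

(-4.2415, 2.5362, 0.2264)

θ' = -0.5236 + 1.5·0.5 = 0.2264
R = v/ω = -0.5/1.5 = -0.3333
x' = -4 + -0.3333·(sin 0.2264 − sin -0.5236) = -4.2415
y' = 2.5 − -0.3333·(cos 0.2264 − cos -0.5236) = 2.5362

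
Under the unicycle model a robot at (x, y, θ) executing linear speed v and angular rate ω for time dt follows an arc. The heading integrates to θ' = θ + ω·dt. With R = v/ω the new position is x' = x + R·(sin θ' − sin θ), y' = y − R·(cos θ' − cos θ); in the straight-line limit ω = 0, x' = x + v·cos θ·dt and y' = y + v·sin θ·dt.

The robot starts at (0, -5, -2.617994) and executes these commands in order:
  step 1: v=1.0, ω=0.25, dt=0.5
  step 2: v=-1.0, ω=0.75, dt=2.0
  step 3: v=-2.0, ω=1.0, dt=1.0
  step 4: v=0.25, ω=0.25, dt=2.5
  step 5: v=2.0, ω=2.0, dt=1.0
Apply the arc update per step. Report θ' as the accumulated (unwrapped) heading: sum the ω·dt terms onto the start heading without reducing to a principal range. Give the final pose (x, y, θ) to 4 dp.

step 1: θ'=-2.4930 (R=4.0000) → pose (-0.4163, -5.2764, -2.4930)
step 2: θ'=-0.9930 (R=-1.3333) → pose (-0.1048, -3.4856, -0.9930)
step 3: θ'=0.0070 (R=-2.0000) → pose (-1.7942, -2.5780, 0.0070)
step 4: θ'=0.6320 (R=1.0000) → pose (-1.2104, -2.3848, 0.6320)
step 5: θ'=2.6320 (R=1.0000) → pose (-1.3134, -0.7051, 2.6320)

(-1.3134, -0.7051, 2.6320)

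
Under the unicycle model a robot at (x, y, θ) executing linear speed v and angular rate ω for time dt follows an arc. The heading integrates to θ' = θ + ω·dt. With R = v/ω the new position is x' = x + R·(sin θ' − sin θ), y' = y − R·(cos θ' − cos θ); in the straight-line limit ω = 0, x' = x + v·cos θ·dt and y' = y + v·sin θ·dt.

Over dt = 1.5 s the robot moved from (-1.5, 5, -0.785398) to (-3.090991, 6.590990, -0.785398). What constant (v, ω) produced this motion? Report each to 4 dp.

Δθ = -0.785398 − -0.785398 = 0.000000
ω = Δθ/dt = 0.000000/1.5 = 0.0000
ω = 0 → v = (Δx·cos θ + Δy·sin θ)/dt = -1.5000

v = -1.5000, ω = 0.0000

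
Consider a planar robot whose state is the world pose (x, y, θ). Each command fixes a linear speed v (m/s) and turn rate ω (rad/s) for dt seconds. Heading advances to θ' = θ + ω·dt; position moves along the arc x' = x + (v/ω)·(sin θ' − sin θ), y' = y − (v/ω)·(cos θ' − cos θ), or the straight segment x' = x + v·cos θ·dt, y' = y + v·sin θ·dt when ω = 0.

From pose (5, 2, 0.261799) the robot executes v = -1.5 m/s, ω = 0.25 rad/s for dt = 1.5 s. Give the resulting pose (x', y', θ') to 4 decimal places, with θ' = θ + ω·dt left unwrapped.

(2.9852, 1.0285, 0.6368)

θ' = 0.2618 + 0.25·1.5 = 0.6368
R = v/ω = -1.5/0.25 = -6.0000
x' = 5 + -6.0000·(sin 0.6368 − sin 0.2618) = 2.9852
y' = 2 − -6.0000·(cos 0.6368 − cos 0.2618) = 1.0285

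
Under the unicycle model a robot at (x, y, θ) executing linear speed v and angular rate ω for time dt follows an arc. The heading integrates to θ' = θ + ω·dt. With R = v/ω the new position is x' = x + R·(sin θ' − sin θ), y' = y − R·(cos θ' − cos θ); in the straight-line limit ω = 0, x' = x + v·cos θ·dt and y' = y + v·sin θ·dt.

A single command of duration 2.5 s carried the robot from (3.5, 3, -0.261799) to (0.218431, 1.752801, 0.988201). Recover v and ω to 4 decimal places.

v = -1.5000, ω = 0.5000

Δθ = 0.988201 − -0.261799 = 1.250000
ω = Δθ/dt = 1.250000/2.5 = 0.5000
R = Δx/(sin θ' − sin θ) = -3.0000
v = R·ω = -3.0000·0.5000 = -1.5000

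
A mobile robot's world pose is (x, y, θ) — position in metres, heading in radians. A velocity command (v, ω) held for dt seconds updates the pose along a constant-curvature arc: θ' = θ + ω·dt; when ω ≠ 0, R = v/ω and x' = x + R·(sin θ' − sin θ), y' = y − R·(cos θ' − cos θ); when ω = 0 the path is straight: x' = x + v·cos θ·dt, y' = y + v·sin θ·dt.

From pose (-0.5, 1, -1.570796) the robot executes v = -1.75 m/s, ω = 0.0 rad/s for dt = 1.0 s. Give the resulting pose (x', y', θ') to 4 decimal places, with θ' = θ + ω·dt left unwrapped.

θ' = -1.5708 + 0.0·1.0 = -1.5708
ω = 0 → straight: x' = -0.5 + -1.75·cos(-1.5708)·1.0 = -0.5000
y' = 1 + -1.75·sin(-1.5708)·1.0 = 2.7500

(-0.5000, 2.7500, -1.5708)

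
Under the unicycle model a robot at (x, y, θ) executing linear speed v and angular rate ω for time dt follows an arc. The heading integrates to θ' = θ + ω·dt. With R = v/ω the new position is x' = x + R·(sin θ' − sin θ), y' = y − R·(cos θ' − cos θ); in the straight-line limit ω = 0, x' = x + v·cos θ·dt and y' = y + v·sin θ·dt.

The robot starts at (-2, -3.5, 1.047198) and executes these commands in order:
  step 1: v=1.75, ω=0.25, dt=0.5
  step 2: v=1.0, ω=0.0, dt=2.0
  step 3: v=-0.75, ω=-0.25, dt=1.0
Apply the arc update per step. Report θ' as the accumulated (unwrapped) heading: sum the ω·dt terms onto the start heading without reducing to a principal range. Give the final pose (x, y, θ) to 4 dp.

step 1: θ'=1.1722 (R=7.0000) → pose (-1.6109, -2.7169, 1.1722)
step 2: θ'=1.1722 (straight) → pose (-0.8347, -0.8737, 1.1722)
step 3: θ'=0.9222 (R=3.0000) → pose (-1.2087, -1.5215, 0.9222)

(-1.2087, -1.5215, 0.9222)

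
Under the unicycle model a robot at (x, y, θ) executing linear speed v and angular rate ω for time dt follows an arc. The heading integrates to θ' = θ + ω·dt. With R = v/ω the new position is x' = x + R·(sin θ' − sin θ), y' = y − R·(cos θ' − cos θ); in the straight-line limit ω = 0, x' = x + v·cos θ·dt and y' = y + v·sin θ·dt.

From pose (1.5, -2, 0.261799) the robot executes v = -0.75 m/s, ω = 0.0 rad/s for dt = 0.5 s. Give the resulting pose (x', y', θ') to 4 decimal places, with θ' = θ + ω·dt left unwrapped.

(1.1378, -2.0971, 0.2618)

θ' = 0.2618 + 0.0·0.5 = 0.2618
ω = 0 → straight: x' = 1.5 + -0.75·cos(0.2618)·0.5 = 1.1378
y' = -2 + -0.75·sin(0.2618)·0.5 = -2.0971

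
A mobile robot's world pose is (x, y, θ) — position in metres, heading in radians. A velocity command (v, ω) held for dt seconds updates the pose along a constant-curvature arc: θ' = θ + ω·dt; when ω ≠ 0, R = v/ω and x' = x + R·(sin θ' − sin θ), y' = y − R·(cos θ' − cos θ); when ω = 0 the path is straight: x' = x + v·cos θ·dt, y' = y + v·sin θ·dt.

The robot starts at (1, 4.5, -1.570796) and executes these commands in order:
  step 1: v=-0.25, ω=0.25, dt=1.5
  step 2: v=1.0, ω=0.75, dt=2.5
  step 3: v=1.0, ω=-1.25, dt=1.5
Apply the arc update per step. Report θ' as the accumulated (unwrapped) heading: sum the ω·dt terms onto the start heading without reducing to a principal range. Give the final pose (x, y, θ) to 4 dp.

step 1: θ'=-1.1958 (R=-1.0000) → pose (0.9305, 4.8663, -1.1958)
step 2: θ'=0.6792 (R=1.3333) → pose (3.0087, 4.3172, 0.6792)
step 3: θ'=-1.1958 (R=-0.8000) → pose (4.2557, 3.9878, -1.1958)

(4.2557, 3.9878, -1.1958)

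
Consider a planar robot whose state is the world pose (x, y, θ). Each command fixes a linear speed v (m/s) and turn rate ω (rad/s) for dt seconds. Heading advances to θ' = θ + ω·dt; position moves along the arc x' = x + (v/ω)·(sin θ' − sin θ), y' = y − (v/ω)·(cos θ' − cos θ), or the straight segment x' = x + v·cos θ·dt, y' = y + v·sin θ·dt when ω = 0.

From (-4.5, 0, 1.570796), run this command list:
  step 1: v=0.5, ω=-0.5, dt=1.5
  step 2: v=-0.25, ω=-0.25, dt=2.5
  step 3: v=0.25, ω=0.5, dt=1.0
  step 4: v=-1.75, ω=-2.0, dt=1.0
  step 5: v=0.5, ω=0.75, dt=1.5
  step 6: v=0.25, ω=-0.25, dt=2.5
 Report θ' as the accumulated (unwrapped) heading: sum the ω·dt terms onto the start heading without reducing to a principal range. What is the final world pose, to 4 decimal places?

step 1: θ'=0.8208 (R=-1.0000) → pose (-4.2317, 0.6816, 0.8208)
step 2: θ'=0.1958 (R=1.0000) → pose (-4.7688, 0.3824, 0.1958)
step 3: θ'=0.6958 (R=0.5000) → pose (-4.5456, 0.4891, 0.6958)
step 4: θ'=-1.3042 (R=0.8750) → pose (-5.9506, 0.9301, -1.3042)
step 5: θ'=-0.1792 (R=0.6667) → pose (-5.4263, 0.4498, -0.1792)
step 6: θ'=-0.8042 (R=-1.0000) → pose (-4.8842, 0.1595, -0.8042)

(-4.8842, 0.1595, -0.8042)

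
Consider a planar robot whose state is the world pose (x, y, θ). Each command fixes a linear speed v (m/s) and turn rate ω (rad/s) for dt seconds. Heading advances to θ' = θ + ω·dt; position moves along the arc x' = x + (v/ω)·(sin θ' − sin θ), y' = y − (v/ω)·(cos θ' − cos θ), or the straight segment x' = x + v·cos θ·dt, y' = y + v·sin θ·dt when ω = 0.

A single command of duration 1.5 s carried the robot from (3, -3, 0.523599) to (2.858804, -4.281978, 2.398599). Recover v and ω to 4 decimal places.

v = -1.0000, ω = 1.2500

Δθ = 2.398599 − 0.523599 = 1.875000
ω = Δθ/dt = 1.875000/1.5 = 1.2500
R = −Δy/(cos θ' − cos θ) = -0.8000
v = R·ω = -0.8000·1.2500 = -1.0000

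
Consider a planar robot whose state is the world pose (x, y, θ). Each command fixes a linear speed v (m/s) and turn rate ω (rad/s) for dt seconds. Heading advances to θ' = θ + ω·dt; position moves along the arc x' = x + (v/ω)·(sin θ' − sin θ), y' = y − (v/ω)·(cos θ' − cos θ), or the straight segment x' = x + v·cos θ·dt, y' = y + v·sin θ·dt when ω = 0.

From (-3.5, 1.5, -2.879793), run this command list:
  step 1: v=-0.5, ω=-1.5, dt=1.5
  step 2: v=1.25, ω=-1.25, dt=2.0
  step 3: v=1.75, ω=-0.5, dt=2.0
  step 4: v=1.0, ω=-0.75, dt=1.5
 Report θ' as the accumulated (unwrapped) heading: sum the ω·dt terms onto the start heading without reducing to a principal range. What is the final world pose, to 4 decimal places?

step 1: θ'=-5.1298 (R=0.3333) → pose (-3.1090, 1.0429, -5.1298)
step 2: θ'=-7.6298 (R=-1.0000) → pose (-1.2199, 0.8598, -7.6298)
step 3: θ'=-8.6298 (R=-3.5000) → pose (-2.1338, -2.3693, -8.6298)
step 4: θ'=-9.7548 (R=-1.3333) → pose (-3.5177, -2.6970, -9.7548)

(-3.5177, -2.6970, -9.7548)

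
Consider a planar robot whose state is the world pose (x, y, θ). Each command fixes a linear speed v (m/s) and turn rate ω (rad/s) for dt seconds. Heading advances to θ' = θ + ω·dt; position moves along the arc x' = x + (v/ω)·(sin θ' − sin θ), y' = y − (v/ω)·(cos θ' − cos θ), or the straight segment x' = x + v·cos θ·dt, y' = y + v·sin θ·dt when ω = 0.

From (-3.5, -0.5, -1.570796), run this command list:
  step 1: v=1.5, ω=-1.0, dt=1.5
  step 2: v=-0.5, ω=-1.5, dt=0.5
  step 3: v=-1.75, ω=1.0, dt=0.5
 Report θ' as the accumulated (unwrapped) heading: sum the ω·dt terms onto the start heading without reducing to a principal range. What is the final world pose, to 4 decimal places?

step 1: θ'=-3.0708 (R=-1.5000) → pose (-4.8939, -1.9962, -3.0708)
step 2: θ'=-3.8208 (R=0.3333) → pose (-4.6609, -2.0694, -3.8208)
step 3: θ'=-3.3208 (R=-1.7500) → pose (-3.8736, -2.4297, -3.3208)

(-3.8736, -2.4297, -3.3208)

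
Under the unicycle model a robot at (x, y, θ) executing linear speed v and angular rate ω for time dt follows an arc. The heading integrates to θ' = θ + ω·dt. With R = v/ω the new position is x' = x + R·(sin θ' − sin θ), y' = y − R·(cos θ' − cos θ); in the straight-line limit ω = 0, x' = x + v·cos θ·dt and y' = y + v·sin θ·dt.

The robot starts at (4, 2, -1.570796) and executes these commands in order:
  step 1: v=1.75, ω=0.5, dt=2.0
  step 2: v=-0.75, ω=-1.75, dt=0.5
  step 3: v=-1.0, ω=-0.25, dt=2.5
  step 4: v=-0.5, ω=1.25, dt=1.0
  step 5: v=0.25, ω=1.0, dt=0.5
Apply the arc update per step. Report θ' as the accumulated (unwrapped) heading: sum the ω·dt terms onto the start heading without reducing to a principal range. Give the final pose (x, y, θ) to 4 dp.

(5.9195, 2.1760, -0.3208)

step 1: θ'=-0.5708 (R=3.5000) → pose (5.6089, -0.9451, -0.5708)
step 2: θ'=-1.4458 (R=0.4286) → pose (5.4153, -0.6379, -1.4458)
step 3: θ'=-2.0708 (R=4.0000) → pose (5.8737, 1.7785, -2.0708)
step 4: θ'=-0.8208 (R=-0.4000) → pose (5.8154, 2.2429, -0.8208)
step 5: θ'=-0.3208 (R=0.2500) → pose (5.9195, 2.1760, -0.3208)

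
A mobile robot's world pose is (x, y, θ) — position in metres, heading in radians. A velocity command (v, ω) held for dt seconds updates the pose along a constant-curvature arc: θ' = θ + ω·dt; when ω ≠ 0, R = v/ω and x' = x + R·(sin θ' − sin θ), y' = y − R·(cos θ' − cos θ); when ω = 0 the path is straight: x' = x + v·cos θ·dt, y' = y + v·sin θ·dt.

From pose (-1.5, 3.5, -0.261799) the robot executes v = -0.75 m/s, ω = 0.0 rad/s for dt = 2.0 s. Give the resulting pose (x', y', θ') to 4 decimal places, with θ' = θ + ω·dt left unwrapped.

θ' = -0.2618 + 0.0·2.0 = -0.2618
ω = 0 → straight: x' = -1.5 + -0.75·cos(-0.2618)·2.0 = -2.9489
y' = 3.5 + -0.75·sin(-0.2618)·2.0 = 3.8882

(-2.9489, 3.8882, -0.2618)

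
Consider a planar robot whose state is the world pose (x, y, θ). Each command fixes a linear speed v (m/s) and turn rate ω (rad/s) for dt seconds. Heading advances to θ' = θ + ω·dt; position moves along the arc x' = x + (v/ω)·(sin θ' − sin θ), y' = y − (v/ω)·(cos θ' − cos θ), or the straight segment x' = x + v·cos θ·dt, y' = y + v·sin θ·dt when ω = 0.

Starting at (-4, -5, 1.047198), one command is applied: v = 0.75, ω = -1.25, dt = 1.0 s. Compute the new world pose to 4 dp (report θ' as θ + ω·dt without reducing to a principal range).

θ' = 1.0472 + -1.25·1.0 = -0.2028
R = v/ω = 0.75/-1.25 = -0.6000
x' = -4 + -0.6000·(sin -0.2028 − sin 1.0472) = -3.3595
y' = -5 − -0.6000·(cos -0.2028 − cos 1.0472) = -4.7123

(-3.3595, -4.7123, -0.2028)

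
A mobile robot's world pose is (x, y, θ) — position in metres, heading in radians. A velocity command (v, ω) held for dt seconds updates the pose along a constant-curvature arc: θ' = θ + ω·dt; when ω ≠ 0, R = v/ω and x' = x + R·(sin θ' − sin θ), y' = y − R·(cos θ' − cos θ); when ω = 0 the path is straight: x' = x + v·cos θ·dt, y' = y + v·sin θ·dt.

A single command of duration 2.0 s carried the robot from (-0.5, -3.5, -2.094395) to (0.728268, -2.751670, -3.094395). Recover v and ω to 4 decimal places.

Δθ = -3.094395 − -2.094395 = -1.000000
ω = Δθ/dt = -1.000000/2.0 = -0.5000
R = Δx/(sin θ' − sin θ) = 1.5000
v = R·ω = 1.5000·-0.5000 = -0.7500

v = -0.7500, ω = -0.5000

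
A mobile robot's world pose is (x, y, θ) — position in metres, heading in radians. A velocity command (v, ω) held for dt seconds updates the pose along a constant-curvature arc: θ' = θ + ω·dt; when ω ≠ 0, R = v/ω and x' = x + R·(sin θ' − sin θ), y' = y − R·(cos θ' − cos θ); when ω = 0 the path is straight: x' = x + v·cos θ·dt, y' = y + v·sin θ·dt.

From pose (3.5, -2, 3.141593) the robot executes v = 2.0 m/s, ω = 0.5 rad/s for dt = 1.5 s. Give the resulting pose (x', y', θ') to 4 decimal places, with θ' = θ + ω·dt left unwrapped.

θ' = 3.1416 + 0.5·1.5 = 3.8916
R = v/ω = 2.0/0.5 = 4.0000
x' = 3.5 + 4.0000·(sin 3.8916 − sin 3.1416) = 0.7734
y' = -2 − 4.0000·(cos 3.8916 − cos 3.1416) = -3.0732

(0.7734, -3.0732, 3.8916)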